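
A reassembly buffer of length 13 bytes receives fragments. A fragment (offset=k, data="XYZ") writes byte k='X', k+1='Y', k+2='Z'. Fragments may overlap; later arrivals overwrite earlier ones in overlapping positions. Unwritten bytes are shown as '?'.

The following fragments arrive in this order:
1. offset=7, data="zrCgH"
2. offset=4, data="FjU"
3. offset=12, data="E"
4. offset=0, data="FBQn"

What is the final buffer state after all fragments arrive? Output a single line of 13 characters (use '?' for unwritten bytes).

Answer: FBQnFjUzrCgHE

Derivation:
Fragment 1: offset=7 data="zrCgH" -> buffer=???????zrCgH?
Fragment 2: offset=4 data="FjU" -> buffer=????FjUzrCgH?
Fragment 3: offset=12 data="E" -> buffer=????FjUzrCgHE
Fragment 4: offset=0 data="FBQn" -> buffer=FBQnFjUzrCgHE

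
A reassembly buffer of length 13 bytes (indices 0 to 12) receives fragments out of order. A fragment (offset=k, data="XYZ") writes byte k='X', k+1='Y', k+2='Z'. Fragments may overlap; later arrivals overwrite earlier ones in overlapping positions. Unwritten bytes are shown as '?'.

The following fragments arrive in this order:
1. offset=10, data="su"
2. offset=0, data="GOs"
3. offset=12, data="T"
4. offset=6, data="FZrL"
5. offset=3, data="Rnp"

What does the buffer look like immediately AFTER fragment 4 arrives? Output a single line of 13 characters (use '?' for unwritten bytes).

Fragment 1: offset=10 data="su" -> buffer=??????????su?
Fragment 2: offset=0 data="GOs" -> buffer=GOs???????su?
Fragment 3: offset=12 data="T" -> buffer=GOs???????suT
Fragment 4: offset=6 data="FZrL" -> buffer=GOs???FZrLsuT

Answer: GOs???FZrLsuT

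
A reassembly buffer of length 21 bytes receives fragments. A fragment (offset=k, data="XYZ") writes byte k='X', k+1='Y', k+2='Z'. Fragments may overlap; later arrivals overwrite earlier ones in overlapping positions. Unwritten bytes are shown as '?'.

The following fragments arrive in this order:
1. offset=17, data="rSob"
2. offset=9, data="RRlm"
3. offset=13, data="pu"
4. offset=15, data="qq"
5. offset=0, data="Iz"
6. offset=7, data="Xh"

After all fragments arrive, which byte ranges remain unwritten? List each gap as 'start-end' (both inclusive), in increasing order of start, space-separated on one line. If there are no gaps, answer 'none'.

Fragment 1: offset=17 len=4
Fragment 2: offset=9 len=4
Fragment 3: offset=13 len=2
Fragment 4: offset=15 len=2
Fragment 5: offset=0 len=2
Fragment 6: offset=7 len=2
Gaps: 2-6

Answer: 2-6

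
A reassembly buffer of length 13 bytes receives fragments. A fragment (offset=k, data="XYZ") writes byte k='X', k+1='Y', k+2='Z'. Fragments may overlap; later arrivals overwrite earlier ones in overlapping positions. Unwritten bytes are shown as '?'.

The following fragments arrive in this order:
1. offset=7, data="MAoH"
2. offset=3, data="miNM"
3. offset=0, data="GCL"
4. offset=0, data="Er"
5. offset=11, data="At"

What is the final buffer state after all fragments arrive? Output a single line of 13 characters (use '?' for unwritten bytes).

Answer: ErLmiNMMAoHAt

Derivation:
Fragment 1: offset=7 data="MAoH" -> buffer=???????MAoH??
Fragment 2: offset=3 data="miNM" -> buffer=???miNMMAoH??
Fragment 3: offset=0 data="GCL" -> buffer=GCLmiNMMAoH??
Fragment 4: offset=0 data="Er" -> buffer=ErLmiNMMAoH??
Fragment 5: offset=11 data="At" -> buffer=ErLmiNMMAoHAt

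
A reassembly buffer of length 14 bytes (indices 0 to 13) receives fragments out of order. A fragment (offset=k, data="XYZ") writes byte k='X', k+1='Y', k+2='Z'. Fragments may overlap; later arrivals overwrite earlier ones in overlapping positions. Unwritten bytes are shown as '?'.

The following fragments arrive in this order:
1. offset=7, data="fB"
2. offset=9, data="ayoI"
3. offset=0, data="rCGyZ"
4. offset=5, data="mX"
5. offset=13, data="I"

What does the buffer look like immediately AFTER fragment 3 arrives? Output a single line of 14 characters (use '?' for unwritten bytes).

Fragment 1: offset=7 data="fB" -> buffer=???????fB?????
Fragment 2: offset=9 data="ayoI" -> buffer=???????fBayoI?
Fragment 3: offset=0 data="rCGyZ" -> buffer=rCGyZ??fBayoI?

Answer: rCGyZ??fBayoI?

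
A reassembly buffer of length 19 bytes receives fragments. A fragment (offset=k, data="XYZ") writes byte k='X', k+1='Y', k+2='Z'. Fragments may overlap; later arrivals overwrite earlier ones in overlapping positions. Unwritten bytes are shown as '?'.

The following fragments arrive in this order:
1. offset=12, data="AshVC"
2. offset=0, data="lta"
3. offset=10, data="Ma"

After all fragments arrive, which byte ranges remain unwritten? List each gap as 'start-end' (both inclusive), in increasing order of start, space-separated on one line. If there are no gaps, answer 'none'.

Fragment 1: offset=12 len=5
Fragment 2: offset=0 len=3
Fragment 3: offset=10 len=2
Gaps: 3-9 17-18

Answer: 3-9 17-18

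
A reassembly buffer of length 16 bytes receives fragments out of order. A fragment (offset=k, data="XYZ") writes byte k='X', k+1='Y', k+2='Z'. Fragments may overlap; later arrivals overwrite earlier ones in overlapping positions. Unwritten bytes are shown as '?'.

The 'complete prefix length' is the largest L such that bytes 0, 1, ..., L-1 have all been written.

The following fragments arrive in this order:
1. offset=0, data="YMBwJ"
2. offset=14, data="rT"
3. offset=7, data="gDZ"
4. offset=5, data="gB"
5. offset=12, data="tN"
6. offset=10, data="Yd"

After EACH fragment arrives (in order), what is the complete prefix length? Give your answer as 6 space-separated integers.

Fragment 1: offset=0 data="YMBwJ" -> buffer=YMBwJ??????????? -> prefix_len=5
Fragment 2: offset=14 data="rT" -> buffer=YMBwJ?????????rT -> prefix_len=5
Fragment 3: offset=7 data="gDZ" -> buffer=YMBwJ??gDZ????rT -> prefix_len=5
Fragment 4: offset=5 data="gB" -> buffer=YMBwJgBgDZ????rT -> prefix_len=10
Fragment 5: offset=12 data="tN" -> buffer=YMBwJgBgDZ??tNrT -> prefix_len=10
Fragment 6: offset=10 data="Yd" -> buffer=YMBwJgBgDZYdtNrT -> prefix_len=16

Answer: 5 5 5 10 10 16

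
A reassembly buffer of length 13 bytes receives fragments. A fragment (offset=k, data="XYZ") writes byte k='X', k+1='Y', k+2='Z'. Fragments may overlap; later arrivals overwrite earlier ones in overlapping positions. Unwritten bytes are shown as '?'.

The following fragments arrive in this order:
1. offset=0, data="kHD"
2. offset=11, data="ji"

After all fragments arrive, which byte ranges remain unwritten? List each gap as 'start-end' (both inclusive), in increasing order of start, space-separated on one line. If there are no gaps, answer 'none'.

Answer: 3-10

Derivation:
Fragment 1: offset=0 len=3
Fragment 2: offset=11 len=2
Gaps: 3-10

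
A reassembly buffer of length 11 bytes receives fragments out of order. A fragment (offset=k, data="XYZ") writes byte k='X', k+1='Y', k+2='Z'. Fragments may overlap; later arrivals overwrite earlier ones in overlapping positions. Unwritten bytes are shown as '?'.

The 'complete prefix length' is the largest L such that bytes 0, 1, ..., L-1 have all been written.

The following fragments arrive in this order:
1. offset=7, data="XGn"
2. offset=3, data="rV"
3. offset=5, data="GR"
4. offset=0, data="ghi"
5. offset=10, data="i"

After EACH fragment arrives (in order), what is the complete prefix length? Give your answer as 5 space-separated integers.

Fragment 1: offset=7 data="XGn" -> buffer=???????XGn? -> prefix_len=0
Fragment 2: offset=3 data="rV" -> buffer=???rV??XGn? -> prefix_len=0
Fragment 3: offset=5 data="GR" -> buffer=???rVGRXGn? -> prefix_len=0
Fragment 4: offset=0 data="ghi" -> buffer=ghirVGRXGn? -> prefix_len=10
Fragment 5: offset=10 data="i" -> buffer=ghirVGRXGni -> prefix_len=11

Answer: 0 0 0 10 11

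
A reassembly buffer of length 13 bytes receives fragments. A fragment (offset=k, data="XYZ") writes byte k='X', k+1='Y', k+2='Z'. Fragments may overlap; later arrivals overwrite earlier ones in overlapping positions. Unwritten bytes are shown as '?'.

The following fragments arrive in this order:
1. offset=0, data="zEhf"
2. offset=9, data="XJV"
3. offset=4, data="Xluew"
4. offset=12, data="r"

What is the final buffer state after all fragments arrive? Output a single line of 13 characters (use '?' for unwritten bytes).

Fragment 1: offset=0 data="zEhf" -> buffer=zEhf?????????
Fragment 2: offset=9 data="XJV" -> buffer=zEhf?????XJV?
Fragment 3: offset=4 data="Xluew" -> buffer=zEhfXluewXJV?
Fragment 4: offset=12 data="r" -> buffer=zEhfXluewXJVr

Answer: zEhfXluewXJVr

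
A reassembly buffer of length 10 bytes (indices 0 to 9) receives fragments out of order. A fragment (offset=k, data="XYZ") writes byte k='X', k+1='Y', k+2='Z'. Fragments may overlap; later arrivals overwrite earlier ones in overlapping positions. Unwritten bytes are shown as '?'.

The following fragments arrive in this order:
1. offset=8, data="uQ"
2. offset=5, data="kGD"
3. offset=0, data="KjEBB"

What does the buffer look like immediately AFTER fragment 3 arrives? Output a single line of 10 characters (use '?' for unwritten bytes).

Fragment 1: offset=8 data="uQ" -> buffer=????????uQ
Fragment 2: offset=5 data="kGD" -> buffer=?????kGDuQ
Fragment 3: offset=0 data="KjEBB" -> buffer=KjEBBkGDuQ

Answer: KjEBBkGDuQ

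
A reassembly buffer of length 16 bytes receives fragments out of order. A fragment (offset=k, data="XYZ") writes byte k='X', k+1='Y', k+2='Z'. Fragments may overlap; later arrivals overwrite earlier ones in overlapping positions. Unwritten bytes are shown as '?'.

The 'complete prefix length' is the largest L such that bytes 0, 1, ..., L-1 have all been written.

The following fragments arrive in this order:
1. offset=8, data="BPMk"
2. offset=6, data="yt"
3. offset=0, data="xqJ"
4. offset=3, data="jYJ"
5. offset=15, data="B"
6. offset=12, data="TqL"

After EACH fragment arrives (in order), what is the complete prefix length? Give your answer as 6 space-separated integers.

Answer: 0 0 3 12 12 16

Derivation:
Fragment 1: offset=8 data="BPMk" -> buffer=????????BPMk???? -> prefix_len=0
Fragment 2: offset=6 data="yt" -> buffer=??????ytBPMk???? -> prefix_len=0
Fragment 3: offset=0 data="xqJ" -> buffer=xqJ???ytBPMk???? -> prefix_len=3
Fragment 4: offset=3 data="jYJ" -> buffer=xqJjYJytBPMk???? -> prefix_len=12
Fragment 5: offset=15 data="B" -> buffer=xqJjYJytBPMk???B -> prefix_len=12
Fragment 6: offset=12 data="TqL" -> buffer=xqJjYJytBPMkTqLB -> prefix_len=16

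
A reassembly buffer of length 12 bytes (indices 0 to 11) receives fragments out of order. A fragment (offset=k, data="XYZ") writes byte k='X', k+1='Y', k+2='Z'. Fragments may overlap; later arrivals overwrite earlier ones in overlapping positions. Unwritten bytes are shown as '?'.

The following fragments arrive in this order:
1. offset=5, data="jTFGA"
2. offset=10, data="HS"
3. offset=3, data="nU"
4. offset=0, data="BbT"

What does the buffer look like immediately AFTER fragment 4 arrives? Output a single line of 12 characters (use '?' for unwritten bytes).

Fragment 1: offset=5 data="jTFGA" -> buffer=?????jTFGA??
Fragment 2: offset=10 data="HS" -> buffer=?????jTFGAHS
Fragment 3: offset=3 data="nU" -> buffer=???nUjTFGAHS
Fragment 4: offset=0 data="BbT" -> buffer=BbTnUjTFGAHS

Answer: BbTnUjTFGAHS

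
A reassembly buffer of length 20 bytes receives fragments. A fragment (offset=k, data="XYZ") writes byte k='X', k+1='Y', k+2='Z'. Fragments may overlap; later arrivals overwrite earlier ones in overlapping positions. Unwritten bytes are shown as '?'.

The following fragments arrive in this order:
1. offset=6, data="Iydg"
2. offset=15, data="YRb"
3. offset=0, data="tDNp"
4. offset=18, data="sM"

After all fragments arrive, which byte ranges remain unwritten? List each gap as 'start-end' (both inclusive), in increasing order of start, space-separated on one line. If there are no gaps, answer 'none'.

Fragment 1: offset=6 len=4
Fragment 2: offset=15 len=3
Fragment 3: offset=0 len=4
Fragment 4: offset=18 len=2
Gaps: 4-5 10-14

Answer: 4-5 10-14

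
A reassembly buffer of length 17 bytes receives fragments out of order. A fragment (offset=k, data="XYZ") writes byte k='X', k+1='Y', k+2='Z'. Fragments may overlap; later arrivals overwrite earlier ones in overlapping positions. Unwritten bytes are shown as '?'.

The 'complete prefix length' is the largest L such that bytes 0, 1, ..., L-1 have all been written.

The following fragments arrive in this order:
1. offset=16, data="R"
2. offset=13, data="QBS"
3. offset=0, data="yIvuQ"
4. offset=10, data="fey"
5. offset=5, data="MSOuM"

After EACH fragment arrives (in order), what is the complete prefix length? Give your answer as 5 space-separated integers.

Answer: 0 0 5 5 17

Derivation:
Fragment 1: offset=16 data="R" -> buffer=????????????????R -> prefix_len=0
Fragment 2: offset=13 data="QBS" -> buffer=?????????????QBSR -> prefix_len=0
Fragment 3: offset=0 data="yIvuQ" -> buffer=yIvuQ????????QBSR -> prefix_len=5
Fragment 4: offset=10 data="fey" -> buffer=yIvuQ?????feyQBSR -> prefix_len=5
Fragment 5: offset=5 data="MSOuM" -> buffer=yIvuQMSOuMfeyQBSR -> prefix_len=17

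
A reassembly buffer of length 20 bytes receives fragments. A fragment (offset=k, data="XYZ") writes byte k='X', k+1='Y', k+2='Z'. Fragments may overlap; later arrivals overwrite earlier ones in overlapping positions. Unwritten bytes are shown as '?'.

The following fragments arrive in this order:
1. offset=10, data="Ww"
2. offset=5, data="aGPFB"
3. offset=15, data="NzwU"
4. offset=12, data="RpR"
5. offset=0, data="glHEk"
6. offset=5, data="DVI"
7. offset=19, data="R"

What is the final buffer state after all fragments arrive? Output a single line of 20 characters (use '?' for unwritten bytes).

Fragment 1: offset=10 data="Ww" -> buffer=??????????Ww????????
Fragment 2: offset=5 data="aGPFB" -> buffer=?????aGPFBWw????????
Fragment 3: offset=15 data="NzwU" -> buffer=?????aGPFBWw???NzwU?
Fragment 4: offset=12 data="RpR" -> buffer=?????aGPFBWwRpRNzwU?
Fragment 5: offset=0 data="glHEk" -> buffer=glHEkaGPFBWwRpRNzwU?
Fragment 6: offset=5 data="DVI" -> buffer=glHEkDVIFBWwRpRNzwU?
Fragment 7: offset=19 data="R" -> buffer=glHEkDVIFBWwRpRNzwUR

Answer: glHEkDVIFBWwRpRNzwUR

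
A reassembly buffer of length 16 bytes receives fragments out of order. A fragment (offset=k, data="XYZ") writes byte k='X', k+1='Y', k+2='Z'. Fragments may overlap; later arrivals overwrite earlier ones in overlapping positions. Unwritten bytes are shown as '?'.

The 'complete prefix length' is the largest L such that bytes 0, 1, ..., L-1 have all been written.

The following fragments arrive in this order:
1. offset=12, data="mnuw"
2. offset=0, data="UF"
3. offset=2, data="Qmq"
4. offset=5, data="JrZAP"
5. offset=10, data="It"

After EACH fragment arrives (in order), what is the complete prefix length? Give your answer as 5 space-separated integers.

Answer: 0 2 5 10 16

Derivation:
Fragment 1: offset=12 data="mnuw" -> buffer=????????????mnuw -> prefix_len=0
Fragment 2: offset=0 data="UF" -> buffer=UF??????????mnuw -> prefix_len=2
Fragment 3: offset=2 data="Qmq" -> buffer=UFQmq???????mnuw -> prefix_len=5
Fragment 4: offset=5 data="JrZAP" -> buffer=UFQmqJrZAP??mnuw -> prefix_len=10
Fragment 5: offset=10 data="It" -> buffer=UFQmqJrZAPItmnuw -> prefix_len=16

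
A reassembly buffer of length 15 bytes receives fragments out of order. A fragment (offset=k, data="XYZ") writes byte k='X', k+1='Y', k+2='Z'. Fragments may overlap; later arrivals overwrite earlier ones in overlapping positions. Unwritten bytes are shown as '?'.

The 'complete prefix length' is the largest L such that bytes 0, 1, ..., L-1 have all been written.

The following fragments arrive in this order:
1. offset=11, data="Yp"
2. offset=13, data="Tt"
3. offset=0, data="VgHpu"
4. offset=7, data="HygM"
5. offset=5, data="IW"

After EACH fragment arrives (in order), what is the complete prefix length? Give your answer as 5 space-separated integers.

Fragment 1: offset=11 data="Yp" -> buffer=???????????Yp?? -> prefix_len=0
Fragment 2: offset=13 data="Tt" -> buffer=???????????YpTt -> prefix_len=0
Fragment 3: offset=0 data="VgHpu" -> buffer=VgHpu??????YpTt -> prefix_len=5
Fragment 4: offset=7 data="HygM" -> buffer=VgHpu??HygMYpTt -> prefix_len=5
Fragment 5: offset=5 data="IW" -> buffer=VgHpuIWHygMYpTt -> prefix_len=15

Answer: 0 0 5 5 15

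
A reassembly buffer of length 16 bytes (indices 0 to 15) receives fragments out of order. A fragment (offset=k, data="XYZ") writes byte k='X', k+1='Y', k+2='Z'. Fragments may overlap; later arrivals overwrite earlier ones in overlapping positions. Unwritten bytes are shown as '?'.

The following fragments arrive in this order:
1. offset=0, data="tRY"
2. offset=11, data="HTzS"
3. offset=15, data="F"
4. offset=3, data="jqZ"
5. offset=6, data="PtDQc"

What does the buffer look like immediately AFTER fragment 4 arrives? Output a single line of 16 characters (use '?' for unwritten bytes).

Answer: tRYjqZ?????HTzSF

Derivation:
Fragment 1: offset=0 data="tRY" -> buffer=tRY?????????????
Fragment 2: offset=11 data="HTzS" -> buffer=tRY????????HTzS?
Fragment 3: offset=15 data="F" -> buffer=tRY????????HTzSF
Fragment 4: offset=3 data="jqZ" -> buffer=tRYjqZ?????HTzSF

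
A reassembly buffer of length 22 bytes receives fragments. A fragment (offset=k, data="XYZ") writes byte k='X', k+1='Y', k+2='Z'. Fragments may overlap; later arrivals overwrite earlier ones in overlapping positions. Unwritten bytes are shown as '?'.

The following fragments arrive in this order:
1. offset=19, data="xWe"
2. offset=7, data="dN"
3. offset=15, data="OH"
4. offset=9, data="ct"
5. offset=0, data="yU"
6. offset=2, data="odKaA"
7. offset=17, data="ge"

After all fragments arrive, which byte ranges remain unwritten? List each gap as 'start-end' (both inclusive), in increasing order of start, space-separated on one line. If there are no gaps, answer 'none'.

Fragment 1: offset=19 len=3
Fragment 2: offset=7 len=2
Fragment 3: offset=15 len=2
Fragment 4: offset=9 len=2
Fragment 5: offset=0 len=2
Fragment 6: offset=2 len=5
Fragment 7: offset=17 len=2
Gaps: 11-14

Answer: 11-14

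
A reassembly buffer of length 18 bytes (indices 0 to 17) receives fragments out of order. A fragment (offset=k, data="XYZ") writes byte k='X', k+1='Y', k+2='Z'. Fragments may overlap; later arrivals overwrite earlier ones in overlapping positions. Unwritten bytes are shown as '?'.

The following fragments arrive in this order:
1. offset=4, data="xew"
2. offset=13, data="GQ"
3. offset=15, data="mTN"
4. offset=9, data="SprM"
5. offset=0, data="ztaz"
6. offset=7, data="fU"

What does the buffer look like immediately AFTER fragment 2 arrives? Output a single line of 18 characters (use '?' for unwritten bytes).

Answer: ????xew??????GQ???

Derivation:
Fragment 1: offset=4 data="xew" -> buffer=????xew???????????
Fragment 2: offset=13 data="GQ" -> buffer=????xew??????GQ???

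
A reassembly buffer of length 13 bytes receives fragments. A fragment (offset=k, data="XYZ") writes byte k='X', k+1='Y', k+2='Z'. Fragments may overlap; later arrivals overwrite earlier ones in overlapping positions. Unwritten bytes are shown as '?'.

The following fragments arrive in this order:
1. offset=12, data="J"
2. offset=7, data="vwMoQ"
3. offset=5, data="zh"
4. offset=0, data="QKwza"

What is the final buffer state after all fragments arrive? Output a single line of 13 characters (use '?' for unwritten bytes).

Answer: QKwzazhvwMoQJ

Derivation:
Fragment 1: offset=12 data="J" -> buffer=????????????J
Fragment 2: offset=7 data="vwMoQ" -> buffer=???????vwMoQJ
Fragment 3: offset=5 data="zh" -> buffer=?????zhvwMoQJ
Fragment 4: offset=0 data="QKwza" -> buffer=QKwzazhvwMoQJ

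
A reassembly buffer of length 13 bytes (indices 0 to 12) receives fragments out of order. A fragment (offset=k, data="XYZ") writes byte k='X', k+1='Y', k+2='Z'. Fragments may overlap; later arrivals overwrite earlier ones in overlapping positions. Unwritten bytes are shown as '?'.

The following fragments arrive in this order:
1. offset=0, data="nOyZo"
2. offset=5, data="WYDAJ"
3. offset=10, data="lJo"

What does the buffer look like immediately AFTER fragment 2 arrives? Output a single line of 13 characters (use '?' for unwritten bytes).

Fragment 1: offset=0 data="nOyZo" -> buffer=nOyZo????????
Fragment 2: offset=5 data="WYDAJ" -> buffer=nOyZoWYDAJ???

Answer: nOyZoWYDAJ???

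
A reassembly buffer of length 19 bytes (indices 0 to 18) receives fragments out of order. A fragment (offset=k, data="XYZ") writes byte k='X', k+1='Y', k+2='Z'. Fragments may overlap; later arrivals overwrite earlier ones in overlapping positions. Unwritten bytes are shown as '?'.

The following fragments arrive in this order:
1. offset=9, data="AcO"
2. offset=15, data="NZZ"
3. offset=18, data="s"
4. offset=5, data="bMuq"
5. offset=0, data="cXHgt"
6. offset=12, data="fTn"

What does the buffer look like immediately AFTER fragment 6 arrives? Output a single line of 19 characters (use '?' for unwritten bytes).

Answer: cXHgtbMuqAcOfTnNZZs

Derivation:
Fragment 1: offset=9 data="AcO" -> buffer=?????????AcO???????
Fragment 2: offset=15 data="NZZ" -> buffer=?????????AcO???NZZ?
Fragment 3: offset=18 data="s" -> buffer=?????????AcO???NZZs
Fragment 4: offset=5 data="bMuq" -> buffer=?????bMuqAcO???NZZs
Fragment 5: offset=0 data="cXHgt" -> buffer=cXHgtbMuqAcO???NZZs
Fragment 6: offset=12 data="fTn" -> buffer=cXHgtbMuqAcOfTnNZZs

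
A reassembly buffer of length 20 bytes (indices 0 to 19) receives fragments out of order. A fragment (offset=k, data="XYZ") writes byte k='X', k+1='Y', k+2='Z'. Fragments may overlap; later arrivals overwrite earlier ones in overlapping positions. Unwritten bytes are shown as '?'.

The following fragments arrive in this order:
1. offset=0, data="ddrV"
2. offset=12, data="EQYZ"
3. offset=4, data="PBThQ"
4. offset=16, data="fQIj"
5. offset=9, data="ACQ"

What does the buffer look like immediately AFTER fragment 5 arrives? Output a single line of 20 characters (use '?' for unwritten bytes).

Fragment 1: offset=0 data="ddrV" -> buffer=ddrV????????????????
Fragment 2: offset=12 data="EQYZ" -> buffer=ddrV????????EQYZ????
Fragment 3: offset=4 data="PBThQ" -> buffer=ddrVPBThQ???EQYZ????
Fragment 4: offset=16 data="fQIj" -> buffer=ddrVPBThQ???EQYZfQIj
Fragment 5: offset=9 data="ACQ" -> buffer=ddrVPBThQACQEQYZfQIj

Answer: ddrVPBThQACQEQYZfQIj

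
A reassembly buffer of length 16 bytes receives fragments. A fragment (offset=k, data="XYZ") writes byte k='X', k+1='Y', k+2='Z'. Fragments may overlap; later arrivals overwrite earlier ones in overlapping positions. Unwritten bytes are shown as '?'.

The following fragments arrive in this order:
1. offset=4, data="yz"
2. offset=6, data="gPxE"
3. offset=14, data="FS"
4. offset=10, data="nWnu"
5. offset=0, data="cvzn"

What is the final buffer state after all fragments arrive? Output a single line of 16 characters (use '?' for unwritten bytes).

Answer: cvznyzgPxEnWnuFS

Derivation:
Fragment 1: offset=4 data="yz" -> buffer=????yz??????????
Fragment 2: offset=6 data="gPxE" -> buffer=????yzgPxE??????
Fragment 3: offset=14 data="FS" -> buffer=????yzgPxE????FS
Fragment 4: offset=10 data="nWnu" -> buffer=????yzgPxEnWnuFS
Fragment 5: offset=0 data="cvzn" -> buffer=cvznyzgPxEnWnuFS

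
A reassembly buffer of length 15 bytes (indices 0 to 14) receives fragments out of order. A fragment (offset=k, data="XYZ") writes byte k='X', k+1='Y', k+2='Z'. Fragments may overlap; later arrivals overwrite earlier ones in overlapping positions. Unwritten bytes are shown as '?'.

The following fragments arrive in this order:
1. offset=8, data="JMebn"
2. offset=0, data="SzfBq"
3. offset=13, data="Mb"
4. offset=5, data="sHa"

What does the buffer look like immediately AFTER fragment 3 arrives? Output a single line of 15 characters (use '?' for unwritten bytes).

Fragment 1: offset=8 data="JMebn" -> buffer=????????JMebn??
Fragment 2: offset=0 data="SzfBq" -> buffer=SzfBq???JMebn??
Fragment 3: offset=13 data="Mb" -> buffer=SzfBq???JMebnMb

Answer: SzfBq???JMebnMb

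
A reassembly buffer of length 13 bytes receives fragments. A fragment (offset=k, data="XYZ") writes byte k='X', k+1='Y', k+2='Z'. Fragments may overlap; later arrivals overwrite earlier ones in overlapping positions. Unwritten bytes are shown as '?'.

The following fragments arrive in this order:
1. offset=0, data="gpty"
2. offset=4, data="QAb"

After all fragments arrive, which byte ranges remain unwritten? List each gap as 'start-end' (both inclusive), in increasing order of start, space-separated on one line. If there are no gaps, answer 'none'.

Answer: 7-12

Derivation:
Fragment 1: offset=0 len=4
Fragment 2: offset=4 len=3
Gaps: 7-12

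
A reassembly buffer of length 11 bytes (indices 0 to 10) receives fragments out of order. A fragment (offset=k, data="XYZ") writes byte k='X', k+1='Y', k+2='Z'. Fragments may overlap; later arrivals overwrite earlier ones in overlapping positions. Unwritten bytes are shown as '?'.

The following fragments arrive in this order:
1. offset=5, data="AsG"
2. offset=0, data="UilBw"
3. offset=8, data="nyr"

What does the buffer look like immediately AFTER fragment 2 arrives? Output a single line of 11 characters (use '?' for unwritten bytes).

Fragment 1: offset=5 data="AsG" -> buffer=?????AsG???
Fragment 2: offset=0 data="UilBw" -> buffer=UilBwAsG???

Answer: UilBwAsG???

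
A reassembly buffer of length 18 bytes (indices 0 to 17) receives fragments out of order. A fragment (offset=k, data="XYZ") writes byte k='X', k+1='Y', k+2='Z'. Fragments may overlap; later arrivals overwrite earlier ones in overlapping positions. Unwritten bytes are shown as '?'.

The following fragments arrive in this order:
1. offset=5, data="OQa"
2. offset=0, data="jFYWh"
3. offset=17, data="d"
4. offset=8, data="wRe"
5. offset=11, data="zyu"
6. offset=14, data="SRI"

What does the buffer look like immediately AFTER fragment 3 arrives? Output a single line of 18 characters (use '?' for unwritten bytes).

Answer: jFYWhOQa?????????d

Derivation:
Fragment 1: offset=5 data="OQa" -> buffer=?????OQa??????????
Fragment 2: offset=0 data="jFYWh" -> buffer=jFYWhOQa??????????
Fragment 3: offset=17 data="d" -> buffer=jFYWhOQa?????????d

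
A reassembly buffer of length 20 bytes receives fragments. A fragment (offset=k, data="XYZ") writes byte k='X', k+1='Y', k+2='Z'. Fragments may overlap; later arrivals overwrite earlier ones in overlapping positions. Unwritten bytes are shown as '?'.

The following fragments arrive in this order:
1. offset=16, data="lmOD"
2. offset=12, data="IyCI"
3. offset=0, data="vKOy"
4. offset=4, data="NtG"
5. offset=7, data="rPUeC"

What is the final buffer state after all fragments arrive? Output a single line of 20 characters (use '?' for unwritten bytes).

Answer: vKOyNtGrPUeCIyCIlmOD

Derivation:
Fragment 1: offset=16 data="lmOD" -> buffer=????????????????lmOD
Fragment 2: offset=12 data="IyCI" -> buffer=????????????IyCIlmOD
Fragment 3: offset=0 data="vKOy" -> buffer=vKOy????????IyCIlmOD
Fragment 4: offset=4 data="NtG" -> buffer=vKOyNtG?????IyCIlmOD
Fragment 5: offset=7 data="rPUeC" -> buffer=vKOyNtGrPUeCIyCIlmOD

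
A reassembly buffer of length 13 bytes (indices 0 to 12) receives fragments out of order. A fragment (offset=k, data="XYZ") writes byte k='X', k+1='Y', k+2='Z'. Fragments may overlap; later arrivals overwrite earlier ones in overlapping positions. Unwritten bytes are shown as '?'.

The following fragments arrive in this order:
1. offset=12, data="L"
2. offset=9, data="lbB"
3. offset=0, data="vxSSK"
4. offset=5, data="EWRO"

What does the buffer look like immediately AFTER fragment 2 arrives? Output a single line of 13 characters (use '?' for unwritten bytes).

Fragment 1: offset=12 data="L" -> buffer=????????????L
Fragment 2: offset=9 data="lbB" -> buffer=?????????lbBL

Answer: ?????????lbBL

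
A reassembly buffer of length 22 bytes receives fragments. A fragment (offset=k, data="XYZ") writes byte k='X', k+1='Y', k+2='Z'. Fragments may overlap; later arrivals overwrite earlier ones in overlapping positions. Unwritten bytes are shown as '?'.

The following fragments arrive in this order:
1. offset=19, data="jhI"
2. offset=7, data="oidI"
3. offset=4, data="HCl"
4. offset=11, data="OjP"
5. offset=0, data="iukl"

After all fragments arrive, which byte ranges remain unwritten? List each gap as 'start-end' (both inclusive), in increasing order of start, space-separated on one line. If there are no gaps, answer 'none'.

Fragment 1: offset=19 len=3
Fragment 2: offset=7 len=4
Fragment 3: offset=4 len=3
Fragment 4: offset=11 len=3
Fragment 5: offset=0 len=4
Gaps: 14-18

Answer: 14-18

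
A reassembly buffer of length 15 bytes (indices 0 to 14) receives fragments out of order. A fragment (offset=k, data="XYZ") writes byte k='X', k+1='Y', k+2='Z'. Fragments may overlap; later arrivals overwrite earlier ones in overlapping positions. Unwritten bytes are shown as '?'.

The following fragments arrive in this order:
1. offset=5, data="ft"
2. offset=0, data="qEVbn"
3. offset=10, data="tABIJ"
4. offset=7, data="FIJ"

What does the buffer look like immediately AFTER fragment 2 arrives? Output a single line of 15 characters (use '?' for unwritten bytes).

Fragment 1: offset=5 data="ft" -> buffer=?????ft????????
Fragment 2: offset=0 data="qEVbn" -> buffer=qEVbnft????????

Answer: qEVbnft????????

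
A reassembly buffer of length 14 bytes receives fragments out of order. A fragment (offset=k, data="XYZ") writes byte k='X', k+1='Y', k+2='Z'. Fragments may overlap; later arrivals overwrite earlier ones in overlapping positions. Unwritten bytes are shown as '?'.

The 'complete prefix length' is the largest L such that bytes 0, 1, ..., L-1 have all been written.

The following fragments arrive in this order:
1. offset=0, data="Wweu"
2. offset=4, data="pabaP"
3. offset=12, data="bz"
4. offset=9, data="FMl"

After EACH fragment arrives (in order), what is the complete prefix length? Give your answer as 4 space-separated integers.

Answer: 4 9 9 14

Derivation:
Fragment 1: offset=0 data="Wweu" -> buffer=Wweu?????????? -> prefix_len=4
Fragment 2: offset=4 data="pabaP" -> buffer=WweupabaP????? -> prefix_len=9
Fragment 3: offset=12 data="bz" -> buffer=WweupabaP???bz -> prefix_len=9
Fragment 4: offset=9 data="FMl" -> buffer=WweupabaPFMlbz -> prefix_len=14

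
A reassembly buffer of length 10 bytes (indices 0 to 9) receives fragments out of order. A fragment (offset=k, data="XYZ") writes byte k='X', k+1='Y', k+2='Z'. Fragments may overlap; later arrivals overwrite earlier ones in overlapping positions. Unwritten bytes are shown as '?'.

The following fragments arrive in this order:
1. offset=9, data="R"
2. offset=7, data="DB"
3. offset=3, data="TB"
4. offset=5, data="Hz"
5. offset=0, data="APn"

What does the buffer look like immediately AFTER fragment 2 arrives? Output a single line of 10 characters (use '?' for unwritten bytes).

Fragment 1: offset=9 data="R" -> buffer=?????????R
Fragment 2: offset=7 data="DB" -> buffer=???????DBR

Answer: ???????DBR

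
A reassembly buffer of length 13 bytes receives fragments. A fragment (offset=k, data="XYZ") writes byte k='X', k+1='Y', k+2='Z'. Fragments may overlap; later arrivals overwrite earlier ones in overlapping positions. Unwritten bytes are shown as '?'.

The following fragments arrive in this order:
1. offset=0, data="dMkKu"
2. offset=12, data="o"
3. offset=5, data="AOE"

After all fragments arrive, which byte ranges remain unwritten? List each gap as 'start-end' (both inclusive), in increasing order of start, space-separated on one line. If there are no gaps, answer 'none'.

Fragment 1: offset=0 len=5
Fragment 2: offset=12 len=1
Fragment 3: offset=5 len=3
Gaps: 8-11

Answer: 8-11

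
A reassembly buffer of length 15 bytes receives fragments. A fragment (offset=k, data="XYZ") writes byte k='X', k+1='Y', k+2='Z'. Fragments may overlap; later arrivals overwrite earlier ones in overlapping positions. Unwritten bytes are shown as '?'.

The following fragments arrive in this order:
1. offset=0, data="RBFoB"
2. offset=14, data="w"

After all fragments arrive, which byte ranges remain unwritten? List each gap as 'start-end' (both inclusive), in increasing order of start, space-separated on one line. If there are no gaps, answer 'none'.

Answer: 5-13

Derivation:
Fragment 1: offset=0 len=5
Fragment 2: offset=14 len=1
Gaps: 5-13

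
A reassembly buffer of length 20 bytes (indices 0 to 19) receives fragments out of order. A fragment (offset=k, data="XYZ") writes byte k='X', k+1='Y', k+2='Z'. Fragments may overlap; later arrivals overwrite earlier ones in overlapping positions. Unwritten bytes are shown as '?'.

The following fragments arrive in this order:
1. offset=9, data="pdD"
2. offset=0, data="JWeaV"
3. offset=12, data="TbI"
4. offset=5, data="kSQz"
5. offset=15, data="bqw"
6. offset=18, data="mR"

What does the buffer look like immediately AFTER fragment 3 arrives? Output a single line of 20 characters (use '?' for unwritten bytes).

Answer: JWeaV????pdDTbI?????

Derivation:
Fragment 1: offset=9 data="pdD" -> buffer=?????????pdD????????
Fragment 2: offset=0 data="JWeaV" -> buffer=JWeaV????pdD????????
Fragment 3: offset=12 data="TbI" -> buffer=JWeaV????pdDTbI?????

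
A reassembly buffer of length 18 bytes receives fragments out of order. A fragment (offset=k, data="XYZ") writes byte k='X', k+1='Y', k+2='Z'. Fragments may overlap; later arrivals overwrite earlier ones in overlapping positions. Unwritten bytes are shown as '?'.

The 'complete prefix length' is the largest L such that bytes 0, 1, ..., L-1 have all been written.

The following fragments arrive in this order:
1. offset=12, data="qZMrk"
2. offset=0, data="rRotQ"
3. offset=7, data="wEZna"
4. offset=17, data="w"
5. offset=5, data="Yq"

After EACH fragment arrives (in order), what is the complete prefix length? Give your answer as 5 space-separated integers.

Fragment 1: offset=12 data="qZMrk" -> buffer=????????????qZMrk? -> prefix_len=0
Fragment 2: offset=0 data="rRotQ" -> buffer=rRotQ???????qZMrk? -> prefix_len=5
Fragment 3: offset=7 data="wEZna" -> buffer=rRotQ??wEZnaqZMrk? -> prefix_len=5
Fragment 4: offset=17 data="w" -> buffer=rRotQ??wEZnaqZMrkw -> prefix_len=5
Fragment 5: offset=5 data="Yq" -> buffer=rRotQYqwEZnaqZMrkw -> prefix_len=18

Answer: 0 5 5 5 18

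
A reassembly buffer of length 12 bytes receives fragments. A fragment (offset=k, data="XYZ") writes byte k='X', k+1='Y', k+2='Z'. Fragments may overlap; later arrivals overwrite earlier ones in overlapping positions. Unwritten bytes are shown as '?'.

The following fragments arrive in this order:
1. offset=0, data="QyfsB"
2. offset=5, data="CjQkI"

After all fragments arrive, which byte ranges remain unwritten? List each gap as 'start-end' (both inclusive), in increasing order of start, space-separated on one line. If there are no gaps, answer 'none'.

Answer: 10-11

Derivation:
Fragment 1: offset=0 len=5
Fragment 2: offset=5 len=5
Gaps: 10-11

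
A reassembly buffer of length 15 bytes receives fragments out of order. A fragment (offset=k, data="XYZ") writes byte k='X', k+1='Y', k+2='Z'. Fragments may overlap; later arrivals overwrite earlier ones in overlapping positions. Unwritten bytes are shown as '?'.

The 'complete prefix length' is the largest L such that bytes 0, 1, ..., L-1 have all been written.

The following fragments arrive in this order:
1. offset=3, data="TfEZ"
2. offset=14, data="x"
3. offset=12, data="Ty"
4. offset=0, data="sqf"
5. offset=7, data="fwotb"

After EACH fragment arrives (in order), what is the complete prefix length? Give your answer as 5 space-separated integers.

Answer: 0 0 0 7 15

Derivation:
Fragment 1: offset=3 data="TfEZ" -> buffer=???TfEZ???????? -> prefix_len=0
Fragment 2: offset=14 data="x" -> buffer=???TfEZ???????x -> prefix_len=0
Fragment 3: offset=12 data="Ty" -> buffer=???TfEZ?????Tyx -> prefix_len=0
Fragment 4: offset=0 data="sqf" -> buffer=sqfTfEZ?????Tyx -> prefix_len=7
Fragment 5: offset=7 data="fwotb" -> buffer=sqfTfEZfwotbTyx -> prefix_len=15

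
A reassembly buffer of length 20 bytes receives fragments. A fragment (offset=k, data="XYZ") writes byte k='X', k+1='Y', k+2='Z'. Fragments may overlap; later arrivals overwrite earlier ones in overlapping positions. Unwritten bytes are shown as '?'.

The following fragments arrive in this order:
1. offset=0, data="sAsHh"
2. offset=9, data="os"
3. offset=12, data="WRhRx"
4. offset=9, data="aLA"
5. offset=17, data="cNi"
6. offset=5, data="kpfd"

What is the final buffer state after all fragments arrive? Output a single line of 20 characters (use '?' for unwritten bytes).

Fragment 1: offset=0 data="sAsHh" -> buffer=sAsHh???????????????
Fragment 2: offset=9 data="os" -> buffer=sAsHh????os?????????
Fragment 3: offset=12 data="WRhRx" -> buffer=sAsHh????os?WRhRx???
Fragment 4: offset=9 data="aLA" -> buffer=sAsHh????aLAWRhRx???
Fragment 5: offset=17 data="cNi" -> buffer=sAsHh????aLAWRhRxcNi
Fragment 6: offset=5 data="kpfd" -> buffer=sAsHhkpfdaLAWRhRxcNi

Answer: sAsHhkpfdaLAWRhRxcNi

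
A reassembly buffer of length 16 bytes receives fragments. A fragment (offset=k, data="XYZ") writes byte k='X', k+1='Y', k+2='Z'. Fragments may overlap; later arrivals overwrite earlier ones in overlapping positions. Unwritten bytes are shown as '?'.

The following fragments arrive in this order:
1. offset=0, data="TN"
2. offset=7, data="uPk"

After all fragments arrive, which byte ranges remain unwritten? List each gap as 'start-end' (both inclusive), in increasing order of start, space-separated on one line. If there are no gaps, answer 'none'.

Answer: 2-6 10-15

Derivation:
Fragment 1: offset=0 len=2
Fragment 2: offset=7 len=3
Gaps: 2-6 10-15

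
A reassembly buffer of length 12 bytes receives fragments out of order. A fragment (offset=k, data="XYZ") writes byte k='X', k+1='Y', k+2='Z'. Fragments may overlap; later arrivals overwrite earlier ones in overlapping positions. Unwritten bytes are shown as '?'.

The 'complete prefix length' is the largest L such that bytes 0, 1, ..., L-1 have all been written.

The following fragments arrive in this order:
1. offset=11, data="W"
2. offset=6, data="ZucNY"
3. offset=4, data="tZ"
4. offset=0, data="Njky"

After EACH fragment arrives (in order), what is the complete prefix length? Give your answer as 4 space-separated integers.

Answer: 0 0 0 12

Derivation:
Fragment 1: offset=11 data="W" -> buffer=???????????W -> prefix_len=0
Fragment 2: offset=6 data="ZucNY" -> buffer=??????ZucNYW -> prefix_len=0
Fragment 3: offset=4 data="tZ" -> buffer=????tZZucNYW -> prefix_len=0
Fragment 4: offset=0 data="Njky" -> buffer=NjkytZZucNYW -> prefix_len=12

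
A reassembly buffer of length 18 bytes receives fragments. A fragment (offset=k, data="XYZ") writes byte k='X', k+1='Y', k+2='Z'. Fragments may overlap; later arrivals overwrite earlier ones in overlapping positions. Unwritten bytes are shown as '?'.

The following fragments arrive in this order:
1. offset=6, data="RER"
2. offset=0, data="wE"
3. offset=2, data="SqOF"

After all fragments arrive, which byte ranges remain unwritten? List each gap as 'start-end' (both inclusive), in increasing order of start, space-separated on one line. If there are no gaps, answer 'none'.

Answer: 9-17

Derivation:
Fragment 1: offset=6 len=3
Fragment 2: offset=0 len=2
Fragment 3: offset=2 len=4
Gaps: 9-17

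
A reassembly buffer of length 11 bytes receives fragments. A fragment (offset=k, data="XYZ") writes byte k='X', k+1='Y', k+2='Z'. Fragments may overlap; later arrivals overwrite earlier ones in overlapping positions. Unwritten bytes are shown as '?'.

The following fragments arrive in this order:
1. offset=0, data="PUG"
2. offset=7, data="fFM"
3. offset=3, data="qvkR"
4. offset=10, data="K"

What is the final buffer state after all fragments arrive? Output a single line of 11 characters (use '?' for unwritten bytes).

Fragment 1: offset=0 data="PUG" -> buffer=PUG????????
Fragment 2: offset=7 data="fFM" -> buffer=PUG????fFM?
Fragment 3: offset=3 data="qvkR" -> buffer=PUGqvkRfFM?
Fragment 4: offset=10 data="K" -> buffer=PUGqvkRfFMK

Answer: PUGqvkRfFMK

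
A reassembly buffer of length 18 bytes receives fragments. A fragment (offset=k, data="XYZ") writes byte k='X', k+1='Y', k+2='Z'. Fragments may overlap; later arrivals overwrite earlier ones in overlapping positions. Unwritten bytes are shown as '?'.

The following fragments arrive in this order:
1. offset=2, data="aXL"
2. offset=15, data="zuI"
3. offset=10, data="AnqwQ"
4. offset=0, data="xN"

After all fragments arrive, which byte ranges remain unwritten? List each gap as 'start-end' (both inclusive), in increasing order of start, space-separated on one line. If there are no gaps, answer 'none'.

Answer: 5-9

Derivation:
Fragment 1: offset=2 len=3
Fragment 2: offset=15 len=3
Fragment 3: offset=10 len=5
Fragment 4: offset=0 len=2
Gaps: 5-9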